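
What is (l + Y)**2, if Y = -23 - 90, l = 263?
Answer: 22500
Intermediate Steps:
Y = -113
(l + Y)**2 = (263 - 113)**2 = 150**2 = 22500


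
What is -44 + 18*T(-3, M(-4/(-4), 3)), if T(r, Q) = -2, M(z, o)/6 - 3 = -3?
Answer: -80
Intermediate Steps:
M(z, o) = 0 (M(z, o) = 18 + 6*(-3) = 18 - 18 = 0)
-44 + 18*T(-3, M(-4/(-4), 3)) = -44 + 18*(-2) = -44 - 36 = -80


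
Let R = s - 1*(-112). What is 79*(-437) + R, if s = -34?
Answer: -34445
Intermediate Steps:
R = 78 (R = -34 - 1*(-112) = -34 + 112 = 78)
79*(-437) + R = 79*(-437) + 78 = -34523 + 78 = -34445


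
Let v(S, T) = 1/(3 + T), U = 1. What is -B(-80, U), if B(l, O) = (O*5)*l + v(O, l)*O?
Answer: 30801/77 ≈ 400.01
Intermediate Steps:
B(l, O) = O/(3 + l) + 5*O*l (B(l, O) = (O*5)*l + O/(3 + l) = (5*O)*l + O/(3 + l) = 5*O*l + O/(3 + l) = O/(3 + l) + 5*O*l)
-B(-80, U) = -(1 + 5*(-80)*(3 - 80))/(3 - 80) = -(1 + 5*(-80)*(-77))/(-77) = -(-1)*(1 + 30800)/77 = -(-1)*30801/77 = -1*(-30801/77) = 30801/77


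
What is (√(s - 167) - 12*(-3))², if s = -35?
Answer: (36 + I*√202)² ≈ 1094.0 + 1023.3*I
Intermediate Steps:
(√(s - 167) - 12*(-3))² = (√(-35 - 167) - 12*(-3))² = (√(-202) + 36)² = (I*√202 + 36)² = (36 + I*√202)²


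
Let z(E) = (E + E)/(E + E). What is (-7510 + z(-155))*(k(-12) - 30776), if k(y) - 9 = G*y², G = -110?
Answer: 349971963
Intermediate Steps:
z(E) = 1 (z(E) = (2*E)/((2*E)) = (2*E)*(1/(2*E)) = 1)
k(y) = 9 - 110*y²
(-7510 + z(-155))*(k(-12) - 30776) = (-7510 + 1)*((9 - 110*(-12)²) - 30776) = -7509*((9 - 110*144) - 30776) = -7509*((9 - 15840) - 30776) = -7509*(-15831 - 30776) = -7509*(-46607) = 349971963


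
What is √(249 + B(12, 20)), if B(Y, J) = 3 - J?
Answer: 2*√58 ≈ 15.232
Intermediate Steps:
√(249 + B(12, 20)) = √(249 + (3 - 1*20)) = √(249 + (3 - 20)) = √(249 - 17) = √232 = 2*√58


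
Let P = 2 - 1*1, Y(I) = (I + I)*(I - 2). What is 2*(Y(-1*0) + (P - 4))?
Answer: -6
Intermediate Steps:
Y(I) = 2*I*(-2 + I) (Y(I) = (2*I)*(-2 + I) = 2*I*(-2 + I))
P = 1 (P = 2 - 1 = 1)
2*(Y(-1*0) + (P - 4)) = 2*(2*(-1*0)*(-2 - 1*0) + (1 - 4)) = 2*(2*0*(-2 + 0) - 3) = 2*(2*0*(-2) - 3) = 2*(0 - 3) = 2*(-3) = -6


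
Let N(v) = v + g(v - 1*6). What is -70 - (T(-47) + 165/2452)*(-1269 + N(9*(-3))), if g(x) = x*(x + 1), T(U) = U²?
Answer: 324955070/613 ≈ 5.3011e+5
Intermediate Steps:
g(x) = x*(1 + x)
N(v) = v + (-6 + v)*(-5 + v) (N(v) = v + (v - 1*6)*(1 + (v - 1*6)) = v + (v - 6)*(1 + (v - 6)) = v + (-6 + v)*(1 + (-6 + v)) = v + (-6 + v)*(-5 + v))
-70 - (T(-47) + 165/2452)*(-1269 + N(9*(-3))) = -70 - ((-47)² + 165/2452)*(-1269 + (9*(-3) + (-6 + 9*(-3))*(-5 + 9*(-3)))) = -70 - (2209 + 165*(1/2452))*(-1269 + (-27 + (-6 - 27)*(-5 - 27))) = -70 - (2209 + 165/2452)*(-1269 + (-27 - 33*(-32))) = -70 - 5416633*(-1269 + (-27 + 1056))/2452 = -70 - 5416633*(-1269 + 1029)/2452 = -70 - 5416633*(-240)/2452 = -70 - 1*(-324997980/613) = -70 + 324997980/613 = 324955070/613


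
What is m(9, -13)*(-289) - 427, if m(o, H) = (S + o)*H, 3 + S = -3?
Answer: 10844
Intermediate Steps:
S = -6 (S = -3 - 3 = -6)
m(o, H) = H*(-6 + o) (m(o, H) = (-6 + o)*H = H*(-6 + o))
m(9, -13)*(-289) - 427 = -13*(-6 + 9)*(-289) - 427 = -13*3*(-289) - 427 = -39*(-289) - 427 = 11271 - 427 = 10844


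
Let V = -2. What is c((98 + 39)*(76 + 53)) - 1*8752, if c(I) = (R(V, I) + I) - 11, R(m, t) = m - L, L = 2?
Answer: 8906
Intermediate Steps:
R(m, t) = -2 + m (R(m, t) = m - 1*2 = m - 2 = -2 + m)
c(I) = -15 + I (c(I) = ((-2 - 2) + I) - 11 = (-4 + I) - 11 = -15 + I)
c((98 + 39)*(76 + 53)) - 1*8752 = (-15 + (98 + 39)*(76 + 53)) - 1*8752 = (-15 + 137*129) - 8752 = (-15 + 17673) - 8752 = 17658 - 8752 = 8906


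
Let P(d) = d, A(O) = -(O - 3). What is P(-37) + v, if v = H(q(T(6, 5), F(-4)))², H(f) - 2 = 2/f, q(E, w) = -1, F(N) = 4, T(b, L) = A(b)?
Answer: -37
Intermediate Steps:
A(O) = 3 - O (A(O) = -(-3 + O) = 3 - O)
T(b, L) = 3 - b
H(f) = 2 + 2/f
v = 0 (v = (2 + 2/(-1))² = (2 + 2*(-1))² = (2 - 2)² = 0² = 0)
P(-37) + v = -37 + 0 = -37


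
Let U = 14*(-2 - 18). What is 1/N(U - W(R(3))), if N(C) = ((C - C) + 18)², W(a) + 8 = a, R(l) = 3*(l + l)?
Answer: 1/324 ≈ 0.0030864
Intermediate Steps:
R(l) = 6*l (R(l) = 3*(2*l) = 6*l)
W(a) = -8 + a
U = -280 (U = 14*(-20) = -280)
N(C) = 324 (N(C) = (0 + 18)² = 18² = 324)
1/N(U - W(R(3))) = 1/324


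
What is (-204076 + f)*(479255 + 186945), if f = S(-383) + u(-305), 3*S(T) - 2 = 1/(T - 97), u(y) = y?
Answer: -4901694427055/36 ≈ -1.3616e+11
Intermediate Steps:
S(T) = ⅔ + 1/(3*(-97 + T)) (S(T) = ⅔ + 1/(3*(T - 97)) = ⅔ + 1/(3*(-97 + T)))
f = -438241/1440 (f = (-193 + 2*(-383))/(3*(-97 - 383)) - 305 = (⅓)*(-193 - 766)/(-480) - 305 = (⅓)*(-1/480)*(-959) - 305 = 959/1440 - 305 = -438241/1440 ≈ -304.33)
(-204076 + f)*(479255 + 186945) = (-204076 - 438241/1440)*(479255 + 186945) = -294307681/1440*666200 = -4901694427055/36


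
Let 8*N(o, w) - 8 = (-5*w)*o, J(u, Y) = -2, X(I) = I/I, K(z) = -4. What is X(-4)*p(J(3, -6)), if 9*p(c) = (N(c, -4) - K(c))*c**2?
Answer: 0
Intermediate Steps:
X(I) = 1
N(o, w) = 1 - 5*o*w/8 (N(o, w) = 1 + ((-5*w)*o)/8 = 1 + (-5*o*w)/8 = 1 - 5*o*w/8)
p(c) = c**2*(5 + 5*c/2)/9 (p(c) = (((1 - 5/8*c*(-4)) - 1*(-4))*c**2)/9 = (((1 + 5*c/2) + 4)*c**2)/9 = ((5 + 5*c/2)*c**2)/9 = (c**2*(5 + 5*c/2))/9 = c**2*(5 + 5*c/2)/9)
X(-4)*p(J(3, -6)) = 1*((5/18)*(-2)**2*(2 - 2)) = 1*((5/18)*4*0) = 1*0 = 0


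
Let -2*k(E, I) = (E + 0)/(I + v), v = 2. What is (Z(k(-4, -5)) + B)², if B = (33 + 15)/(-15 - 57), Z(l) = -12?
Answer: 1444/9 ≈ 160.44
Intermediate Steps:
k(E, I) = -E/(2*(2 + I)) (k(E, I) = -(E + 0)/(2*(I + 2)) = -E/(2*(2 + I)))
B = -⅔ (B = 48/(-72) = 48*(-1/72) = -⅔ ≈ -0.66667)
(Z(k(-4, -5)) + B)² = (-12 - ⅔)² = (-38/3)² = 1444/9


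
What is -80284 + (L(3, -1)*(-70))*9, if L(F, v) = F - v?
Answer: -82804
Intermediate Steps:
-80284 + (L(3, -1)*(-70))*9 = -80284 + ((3 - 1*(-1))*(-70))*9 = -80284 + ((3 + 1)*(-70))*9 = -80284 + (4*(-70))*9 = -80284 - 280*9 = -80284 - 2520 = -82804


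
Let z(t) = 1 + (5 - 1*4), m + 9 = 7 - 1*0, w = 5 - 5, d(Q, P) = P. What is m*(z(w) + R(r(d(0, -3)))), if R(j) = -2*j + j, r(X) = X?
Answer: -10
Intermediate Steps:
R(j) = -j
w = 0
m = -2 (m = -9 + (7 - 1*0) = -9 + (7 + 0) = -9 + 7 = -2)
z(t) = 2 (z(t) = 1 + (5 - 4) = 1 + 1 = 2)
m*(z(w) + R(r(d(0, -3)))) = -2*(2 - 1*(-3)) = -2*(2 + 3) = -2*5 = -10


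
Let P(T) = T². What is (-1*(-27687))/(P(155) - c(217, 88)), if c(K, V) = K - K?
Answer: 27687/24025 ≈ 1.1524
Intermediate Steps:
c(K, V) = 0
(-1*(-27687))/(P(155) - c(217, 88)) = (-1*(-27687))/(155² - 1*0) = 27687/(24025 + 0) = 27687/24025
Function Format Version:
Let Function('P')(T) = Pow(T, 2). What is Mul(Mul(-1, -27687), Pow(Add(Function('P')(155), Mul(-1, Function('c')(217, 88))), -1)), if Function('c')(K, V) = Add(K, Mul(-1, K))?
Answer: Rational(27687, 24025) ≈ 1.1524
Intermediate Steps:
Function('c')(K, V) = 0
Mul(Mul(-1, -27687), Pow(Add(Function('P')(155), Mul(-1, Function('c')(217, 88))), -1)) = Mul(Mul(-1, -27687), Pow(Add(Pow(155, 2), Mul(-1, 0)), -1)) = Mul(27687, Pow(Add(24025, 0), -1)) = Mul(27687, Pow(24025, -1)) = Mul(27687, Rational(1, 24025)) = Rational(27687, 24025)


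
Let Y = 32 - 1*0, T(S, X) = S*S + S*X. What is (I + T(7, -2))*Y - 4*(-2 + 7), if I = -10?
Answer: 780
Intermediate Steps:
T(S, X) = S² + S*X
Y = 32 (Y = 32 + 0 = 32)
(I + T(7, -2))*Y - 4*(-2 + 7) = (-10 + 7*(7 - 2))*32 - 4*(-2 + 7) = (-10 + 7*5)*32 - 4*5 = (-10 + 35)*32 - 20 = 25*32 - 20 = 800 - 20 = 780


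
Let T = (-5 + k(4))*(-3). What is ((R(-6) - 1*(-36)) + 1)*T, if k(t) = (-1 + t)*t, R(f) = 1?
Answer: -798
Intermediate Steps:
k(t) = t*(-1 + t)
T = -21 (T = (-5 + 4*(-1 + 4))*(-3) = (-5 + 4*3)*(-3) = (-5 + 12)*(-3) = 7*(-3) = -21)
((R(-6) - 1*(-36)) + 1)*T = ((1 - 1*(-36)) + 1)*(-21) = ((1 + 36) + 1)*(-21) = (37 + 1)*(-21) = 38*(-21) = -798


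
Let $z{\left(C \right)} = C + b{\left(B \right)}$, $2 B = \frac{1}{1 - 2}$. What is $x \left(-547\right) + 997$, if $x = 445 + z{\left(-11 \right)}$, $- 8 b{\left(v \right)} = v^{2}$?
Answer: $- \frac{7564285}{32} \approx -2.3638 \cdot 10^{5}$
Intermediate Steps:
$B = - \frac{1}{2}$ ($B = \frac{1}{2 \left(1 - 2\right)} = \frac{1}{2 \left(-1\right)} = \frac{1}{2} \left(-1\right) = - \frac{1}{2} \approx -0.5$)
$b{\left(v \right)} = - \frac{v^{2}}{8}$
$z{\left(C \right)} = - \frac{1}{32} + C$ ($z{\left(C \right)} = C - \frac{\left(- \frac{1}{2}\right)^{2}}{8} = C - \frac{1}{32} = - \frac{1}{32} + C$)
$x = \frac{13887}{32}$ ($x = 445 - \frac{353}{32} = \frac{13887}{32} \approx 433.97$)
$x \left(-547\right) + 997 = \frac{13887}{32} \left(-547\right) + 997 = - \frac{7596189}{32} + 997 = - \frac{7564285}{32}$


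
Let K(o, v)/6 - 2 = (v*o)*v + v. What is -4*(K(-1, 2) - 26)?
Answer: 104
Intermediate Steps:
K(o, v) = 12 + 6*v + 6*o*v² (K(o, v) = 12 + 6*((v*o)*v + v) = 12 + 6*((o*v)*v + v) = 12 + 6*(o*v² + v) = 12 + 6*(v + o*v²) = 12 + (6*v + 6*o*v²) = 12 + 6*v + 6*o*v²)
-4*(K(-1, 2) - 26) = -4*((12 + 6*2 + 6*(-1)*2²) - 26) = -4*((12 + 12 + 6*(-1)*4) - 26) = -4*((12 + 12 - 24) - 26) = -4*(0 - 26) = -4*(-26) = 104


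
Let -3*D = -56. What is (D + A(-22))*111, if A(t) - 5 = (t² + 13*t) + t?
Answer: 22163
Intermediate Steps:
D = 56/3 (D = -⅓*(-56) = 56/3 ≈ 18.667)
A(t) = 5 + t² + 14*t (A(t) = 5 + ((t² + 13*t) + t) = 5 + (t² + 14*t) = 5 + t² + 14*t)
(D + A(-22))*111 = (56/3 + (5 + (-22)² + 14*(-22)))*111 = (56/3 + (5 + 484 - 308))*111 = (56/3 + 181)*111 = (599/3)*111 = 22163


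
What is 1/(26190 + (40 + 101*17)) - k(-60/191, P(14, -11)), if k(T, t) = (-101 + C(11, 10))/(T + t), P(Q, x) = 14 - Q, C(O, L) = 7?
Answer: -250880189/838410 ≈ -299.23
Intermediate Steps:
k(T, t) = -94/(T + t) (k(T, t) = (-101 + 7)/(T + t) = -94/(T + t))
1/(26190 + (40 + 101*17)) - k(-60/191, P(14, -11)) = 1/(26190 + (40 + 101*17)) - (-94)/(-60/191 + (14 - 1*14)) = 1/(26190 + (40 + 1717)) - (-94)/(-60*1/191 + (14 - 14)) = 1/(26190 + 1757) - (-94)/(-60/191 + 0) = 1/27947 - (-94)/(-60/191) = 1/27947 - (-94)*(-191)/60 = 1/27947 - 1*8977/30 = 1/27947 - 8977/30 = -250880189/838410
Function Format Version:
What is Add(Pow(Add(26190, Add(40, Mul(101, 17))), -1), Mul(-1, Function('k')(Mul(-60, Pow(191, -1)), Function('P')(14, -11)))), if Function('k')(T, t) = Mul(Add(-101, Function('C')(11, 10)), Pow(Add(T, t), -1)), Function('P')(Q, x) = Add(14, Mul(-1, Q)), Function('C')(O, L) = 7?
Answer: Rational(-250880189, 838410) ≈ -299.23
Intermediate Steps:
Function('k')(T, t) = Mul(-94, Pow(Add(T, t), -1)) (Function('k')(T, t) = Mul(Add(-101, 7), Pow(Add(T, t), -1)) = Mul(-94, Pow(Add(T, t), -1)))
Add(Pow(Add(26190, Add(40, Mul(101, 17))), -1), Mul(-1, Function('k')(Mul(-60, Pow(191, -1)), Function('P')(14, -11)))) = Add(Pow(Add(26190, Add(40, Mul(101, 17))), -1), Mul(-1, Mul(-94, Pow(Add(Mul(-60, Pow(191, -1)), Add(14, Mul(-1, 14))), -1)))) = Add(Pow(Add(26190, Add(40, 1717)), -1), Mul(-1, Mul(-94, Pow(Add(Mul(-60, Rational(1, 191)), Add(14, -14)), -1)))) = Add(Pow(Add(26190, 1757), -1), Mul(-1, Mul(-94, Pow(Add(Rational(-60, 191), 0), -1)))) = Add(Pow(27947, -1), Mul(-1, Mul(-94, Pow(Rational(-60, 191), -1)))) = Add(Rational(1, 27947), Mul(-1, Mul(-94, Rational(-191, 60)))) = Add(Rational(1, 27947), Mul(-1, Rational(8977, 30))) = Add(Rational(1, 27947), Rational(-8977, 30)) = Rational(-250880189, 838410)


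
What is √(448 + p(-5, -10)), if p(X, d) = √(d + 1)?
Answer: √(448 + 3*I) ≈ 21.166 + 0.07087*I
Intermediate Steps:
p(X, d) = √(1 + d)
√(448 + p(-5, -10)) = √(448 + √(1 - 10)) = √(448 + √(-9)) = √(448 + 3*I)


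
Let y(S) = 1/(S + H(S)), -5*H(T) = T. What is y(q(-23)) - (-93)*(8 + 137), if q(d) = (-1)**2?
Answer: 53945/4 ≈ 13486.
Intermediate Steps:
q(d) = 1
H(T) = -T/5
y(S) = 5/(4*S) (y(S) = 1/(S - S/5) = 1/(4*S/5) = 5/(4*S))
y(q(-23)) - (-93)*(8 + 137) = (5/4)/1 - (-93)*(8 + 137) = (5/4)*1 - (-93)*145 = 5/4 - 1*(-13485) = 5/4 + 13485 = 53945/4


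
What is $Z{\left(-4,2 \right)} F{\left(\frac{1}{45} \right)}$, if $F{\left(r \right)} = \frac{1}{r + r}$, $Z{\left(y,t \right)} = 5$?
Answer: $\frac{225}{2} \approx 112.5$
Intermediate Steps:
$F{\left(r \right)} = \frac{1}{2 r}$
$Z{\left(-4,2 \right)} F{\left(\frac{1}{45} \right)} = 5 \frac{1}{2 \cdot \frac{1}{45}} = 5 \frac{\frac{1}{\frac{1}{45}}}{2} = 5 \cdot \frac{1}{2} \cdot 45 = 5 \cdot \frac{45}{2} = \frac{225}{2}$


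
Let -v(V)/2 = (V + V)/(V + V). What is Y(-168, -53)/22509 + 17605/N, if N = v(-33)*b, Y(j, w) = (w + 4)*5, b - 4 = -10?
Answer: 132089335/90036 ≈ 1467.1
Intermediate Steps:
b = -6 (b = 4 - 10 = -6)
v(V) = -2 (v(V) = -2*(V + V)/(V + V) = -2*2*V/(2*V) = -2*2*V*1/(2*V) = -2*1 = -2)
Y(j, w) = 20 + 5*w (Y(j, w) = (4 + w)*5 = 20 + 5*w)
N = 12 (N = -2*(-6) = 12)
Y(-168, -53)/22509 + 17605/N = (20 + 5*(-53))/22509 + 17605/12 = (20 - 265)*(1/22509) + 17605*(1/12) = -245*1/22509 + 17605/12 = -245/22509 + 17605/12 = 132089335/90036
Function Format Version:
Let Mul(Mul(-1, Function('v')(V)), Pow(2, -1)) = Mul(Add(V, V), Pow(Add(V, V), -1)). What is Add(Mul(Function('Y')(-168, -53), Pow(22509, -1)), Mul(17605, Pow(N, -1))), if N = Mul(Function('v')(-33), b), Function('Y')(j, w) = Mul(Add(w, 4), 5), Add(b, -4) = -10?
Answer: Rational(132089335, 90036) ≈ 1467.1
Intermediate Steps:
b = -6 (b = Add(4, -10) = -6)
Function('v')(V) = -2 (Function('v')(V) = Mul(-2, Mul(Add(V, V), Pow(Add(V, V), -1))) = Mul(-2, Mul(Mul(2, V), Pow(Mul(2, V), -1))) = Mul(-2, Mul(Mul(2, V), Mul(Rational(1, 2), Pow(V, -1)))) = Mul(-2, 1) = -2)
Function('Y')(j, w) = Add(20, Mul(5, w)) (Function('Y')(j, w) = Mul(Add(4, w), 5) = Add(20, Mul(5, w)))
N = 12 (N = Mul(-2, -6) = 12)
Add(Mul(Function('Y')(-168, -53), Pow(22509, -1)), Mul(17605, Pow(N, -1))) = Add(Mul(Add(20, Mul(5, -53)), Pow(22509, -1)), Mul(17605, Pow(12, -1))) = Add(Mul(Add(20, -265), Rational(1, 22509)), Mul(17605, Rational(1, 12))) = Add(Mul(-245, Rational(1, 22509)), Rational(17605, 12)) = Add(Rational(-245, 22509), Rational(17605, 12)) = Rational(132089335, 90036)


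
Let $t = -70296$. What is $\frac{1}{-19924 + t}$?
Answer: $- \frac{1}{90220} \approx -1.1084 \cdot 10^{-5}$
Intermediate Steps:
$\frac{1}{-19924 + t} = \frac{1}{-19924 - 70296} = \frac{1}{-90220} = - \frac{1}{90220}$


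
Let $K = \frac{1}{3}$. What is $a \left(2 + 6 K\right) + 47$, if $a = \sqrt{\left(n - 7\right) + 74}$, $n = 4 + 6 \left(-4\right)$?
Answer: $47 + 4 \sqrt{47} \approx 74.423$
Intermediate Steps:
$n = -20$ ($n = 4 - 24 = -20$)
$K = \frac{1}{3} \approx 0.33333$
$a = \sqrt{47}$ ($a = \sqrt{\left(-20 - 7\right) + 74} = \sqrt{-27 + 74} = \sqrt{47} \approx 6.8557$)
$a \left(2 + 6 K\right) + 47 = \sqrt{47} \left(2 + 6 \cdot \frac{1}{3}\right) + 47 = \sqrt{47} \left(2 + 2\right) + 47 = \sqrt{47} \cdot 4 + 47 = 4 \sqrt{47} + 47 = 47 + 4 \sqrt{47}$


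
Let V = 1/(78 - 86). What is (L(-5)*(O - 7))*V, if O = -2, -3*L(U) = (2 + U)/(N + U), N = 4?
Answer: -9/8 ≈ -1.1250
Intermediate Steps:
L(U) = -(2 + U)/(3*(4 + U))
V = -⅛ (V = 1/(-8) = -⅛ ≈ -0.12500)
(L(-5)*(O - 7))*V = (((-2 - 1*(-5))/(3*(4 - 5)))*(-2 - 7))*(-⅛) = (((⅓)*(-2 + 5)/(-1))*(-9))*(-⅛) = (((⅓)*(-1)*3)*(-9))*(-⅛) = -1*(-9)*(-⅛) = 9*(-⅛) = -9/8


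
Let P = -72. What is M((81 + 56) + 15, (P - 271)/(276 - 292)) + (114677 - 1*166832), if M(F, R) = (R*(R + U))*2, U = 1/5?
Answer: -32785467/640 ≈ -51227.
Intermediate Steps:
U = 1/5 ≈ 0.20000
M(F, R) = 2*R*(1/5 + R) (M(F, R) = (R*(R + 1/5))*2 = (R*(1/5 + R))*2 = 2*R*(1/5 + R))
M((81 + 56) + 15, (P - 271)/(276 - 292)) + (114677 - 1*166832) = 2*((-72 - 271)/(276 - 292))*(1 + 5*((-72 - 271)/(276 - 292)))/5 + (114677 - 1*166832) = 2*(-343/(-16))*(1 + 5*(-343/(-16)))/5 + (114677 - 166832) = 2*(-343*(-1/16))*(1 + 5*(-343*(-1/16)))/5 - 52155 = (2/5)*(343/16)*(1 + 5*(343/16)) - 52155 = (2/5)*(343/16)*(1 + 1715/16) - 52155 = (2/5)*(343/16)*(1731/16) - 52155 = 593733/640 - 52155 = -32785467/640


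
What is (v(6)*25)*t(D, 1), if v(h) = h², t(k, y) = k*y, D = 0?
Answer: 0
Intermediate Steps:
(v(6)*25)*t(D, 1) = (6²*25)*(0*1) = (36*25)*0 = 900*0 = 0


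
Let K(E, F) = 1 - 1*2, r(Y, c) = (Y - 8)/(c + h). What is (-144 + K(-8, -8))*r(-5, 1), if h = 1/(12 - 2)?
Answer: 18850/11 ≈ 1713.6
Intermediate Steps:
h = 1/10 ≈ 0.10000
r(Y, c) = (-8 + Y)/(1/10 + c) (r(Y, c) = (Y - 8)/(c + 1/10) = (-8 + Y)/(1/10 + c))
K(E, F) = -1 (K(E, F) = 1 - 2 = -1)
(-144 + K(-8, -8))*r(-5, 1) = (-144 - 1)*(10*(-8 - 5)/(1 + 10*1)) = -1450*(-13)/(1 + 10) = -1450*(-13)/11 = -145*(-130/11) = 18850/11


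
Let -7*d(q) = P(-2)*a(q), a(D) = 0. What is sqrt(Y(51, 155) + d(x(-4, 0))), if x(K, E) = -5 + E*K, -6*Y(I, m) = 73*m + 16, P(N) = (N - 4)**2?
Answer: I*sqrt(7554)/2 ≈ 43.457*I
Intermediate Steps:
P(N) = (-4 + N)**2
Y(I, m) = -8/3 - 73*m/6 (Y(I, m) = -(73*m + 16)/6 = -(16 + 73*m)/6 = -8/3 - 73*m/6)
d(q) = 0 (d(q) = -(-4 - 2)**2*0/7 = -(-6)**2*0/7 = -36*0/7 = -1/7*0 = 0)
sqrt(Y(51, 155) + d(x(-4, 0))) = sqrt((-8/3 - 73/6*155) + 0) = sqrt((-8/3 - 11315/6) + 0) = sqrt(-3777/2 + 0) = sqrt(-3777/2) = I*sqrt(7554)/2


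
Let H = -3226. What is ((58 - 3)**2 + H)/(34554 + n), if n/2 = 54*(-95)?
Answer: -67/8098 ≈ -0.0082736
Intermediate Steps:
n = -10260 (n = 2*(54*(-95)) = 2*(-5130) = -10260)
((58 - 3)**2 + H)/(34554 + n) = ((58 - 3)**2 - 3226)/(34554 - 10260) = (55**2 - 3226)/24294 = (3025 - 3226)*(1/24294) = -201*1/24294 = -67/8098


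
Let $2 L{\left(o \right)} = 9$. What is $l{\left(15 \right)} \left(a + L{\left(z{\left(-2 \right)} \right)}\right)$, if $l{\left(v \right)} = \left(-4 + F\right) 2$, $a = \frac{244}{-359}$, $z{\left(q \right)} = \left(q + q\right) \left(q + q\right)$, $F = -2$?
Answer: $- \frac{16458}{359} \approx -45.844$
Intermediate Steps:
$z{\left(q \right)} = 4 q^{2}$ ($z{\left(q \right)} = 2 q 2 q = 4 q^{2}$)
$L{\left(o \right)} = \frac{9}{2}$ ($L{\left(o \right)} = \frac{1}{2} \cdot 9 = \frac{9}{2}$)
$a = - \frac{244}{359}$ ($a = 244 \left(- \frac{1}{359}\right) = - \frac{244}{359} \approx -0.67967$)
$l{\left(v \right)} = -12$ ($l{\left(v \right)} = \left(-4 - 2\right) 2 = \left(-6\right) 2 = -12$)
$l{\left(15 \right)} \left(a + L{\left(z{\left(-2 \right)} \right)}\right) = - 12 \left(- \frac{244}{359} + \frac{9}{2}\right) = \left(-12\right) \frac{2743}{718} = - \frac{16458}{359}$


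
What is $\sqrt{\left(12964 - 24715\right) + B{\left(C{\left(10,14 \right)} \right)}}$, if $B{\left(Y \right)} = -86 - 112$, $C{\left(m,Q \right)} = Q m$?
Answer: $i \sqrt{11949} \approx 109.31 i$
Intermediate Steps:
$B{\left(Y \right)} = -198$ ($B{\left(Y \right)} = -86 - 112 = -198$)
$\sqrt{\left(12964 - 24715\right) + B{\left(C{\left(10,14 \right)} \right)}} = \sqrt{\left(12964 - 24715\right) - 198} = \sqrt{-11751 - 198} = \sqrt{-11949} = i \sqrt{11949}$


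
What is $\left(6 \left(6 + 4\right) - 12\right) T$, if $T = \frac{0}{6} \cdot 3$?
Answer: $0$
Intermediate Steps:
$T = 0$ ($T = 0 \cdot \frac{1}{6} \cdot 3 = 0 \cdot 3 = 0$)
$\left(6 \left(6 + 4\right) - 12\right) T = \left(6 \left(6 + 4\right) - 12\right) 0 = \left(6 \cdot 10 - 12\right) 0 = \left(60 - 12\right) 0 = 48 \cdot 0 = 0$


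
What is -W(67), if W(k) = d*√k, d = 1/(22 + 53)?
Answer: -√67/75 ≈ -0.10914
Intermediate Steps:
d = 1/75 ≈ 0.013333
W(k) = √k/75
-W(67) = -√67/75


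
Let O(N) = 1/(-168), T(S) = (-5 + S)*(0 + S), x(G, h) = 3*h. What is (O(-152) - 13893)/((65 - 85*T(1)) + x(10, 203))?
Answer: -2334025/170352 ≈ -13.701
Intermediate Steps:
T(S) = S*(-5 + S) (T(S) = (-5 + S)*S = S*(-5 + S))
O(N) = -1/168
(O(-152) - 13893)/((65 - 85*T(1)) + x(10, 203)) = (-1/168 - 13893)/((65 - 85*(-5 + 1)) + 3*203) = -2334025/(168*((65 - 85*(-4)) + 609)) = -2334025/(168*((65 + 340) + 609)) = -2334025/(168*(405 + 609)) = -2334025/168/1014 = -2334025/168*1/1014 = -2334025/170352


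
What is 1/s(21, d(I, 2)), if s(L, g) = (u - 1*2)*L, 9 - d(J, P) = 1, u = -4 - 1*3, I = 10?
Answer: -1/189 ≈ -0.0052910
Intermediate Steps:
u = -7 (u = -4 - 3 = -7)
d(J, P) = 8 (d(J, P) = 9 - 1*1 = 9 - 1 = 8)
s(L, g) = -9*L (s(L, g) = (-7 - 1*2)*L = (-7 - 2)*L = -9*L)
1/s(21, d(I, 2)) = 1/(-9*21) = 1/(-189) = -1/189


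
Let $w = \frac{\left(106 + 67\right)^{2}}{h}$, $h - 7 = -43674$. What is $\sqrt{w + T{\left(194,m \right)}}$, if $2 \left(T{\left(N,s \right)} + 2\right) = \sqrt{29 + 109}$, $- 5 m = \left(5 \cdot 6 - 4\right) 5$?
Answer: $\frac{\sqrt{-20482093684 + 3813613778 \sqrt{138}}}{87334} \approx 1.7856$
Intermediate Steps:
$m = -26$ ($m = - \frac{\left(5 \cdot 6 - 4\right) 5}{5} = - \frac{\left(30 - 4\right) 5}{5} = - \frac{26 \cdot 5}{5} = \left(- \frac{1}{5}\right) 130 = -26$)
$h = -43667$ ($h = 7 - 43674 = -43667$)
$w = - \frac{29929}{43667}$ ($w = \frac{\left(106 + 67\right)^{2}}{-43667} = 173^{2} \left(- \frac{1}{43667}\right) = 29929 \left(- \frac{1}{43667}\right) = - \frac{29929}{43667} \approx -0.68539$)
$T{\left(N,s \right)} = -2 + \frac{\sqrt{138}}{2}$ ($T{\left(N,s \right)} = -2 + \frac{\sqrt{29 + 109}}{2} = -2 + \frac{\sqrt{138}}{2}$)
$\sqrt{w + T{\left(194,m \right)}} = \sqrt{- \frac{29929}{43667} - \left(2 - \frac{\sqrt{138}}{2}\right)} = \sqrt{- \frac{117263}{43667} + \frac{\sqrt{138}}{2}}$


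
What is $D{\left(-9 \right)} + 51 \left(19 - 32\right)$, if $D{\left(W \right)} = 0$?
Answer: $-663$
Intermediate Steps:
$D{\left(-9 \right)} + 51 \left(19 - 32\right) = 0 + 51 \left(19 - 32\right) = 0 + 51 \left(-13\right) = 0 - 663 = -663$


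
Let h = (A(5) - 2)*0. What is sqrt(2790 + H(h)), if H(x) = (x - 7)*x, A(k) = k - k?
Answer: 3*sqrt(310) ≈ 52.820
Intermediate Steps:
A(k) = 0
h = 0 (h = (0 - 2)*0 = -2*0 = 0)
H(x) = x*(-7 + x) (H(x) = (-7 + x)*x = x*(-7 + x))
sqrt(2790 + H(h)) = sqrt(2790 + 0*(-7 + 0)) = sqrt(2790 + 0*(-7)) = sqrt(2790 + 0) = sqrt(2790) = 3*sqrt(310)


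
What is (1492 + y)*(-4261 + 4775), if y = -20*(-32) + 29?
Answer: 1110754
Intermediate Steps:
y = 669 (y = 640 + 29 = 669)
(1492 + y)*(-4261 + 4775) = (1492 + 669)*(-4261 + 4775) = 2161*514 = 1110754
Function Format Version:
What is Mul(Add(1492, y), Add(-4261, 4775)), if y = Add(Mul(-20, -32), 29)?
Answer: 1110754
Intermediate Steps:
y = 669 (y = Add(640, 29) = 669)
Mul(Add(1492, y), Add(-4261, 4775)) = Mul(Add(1492, 669), Add(-4261, 4775)) = Mul(2161, 514) = 1110754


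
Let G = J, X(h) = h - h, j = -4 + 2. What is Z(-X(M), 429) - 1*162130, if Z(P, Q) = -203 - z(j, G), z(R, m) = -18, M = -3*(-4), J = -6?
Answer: -162315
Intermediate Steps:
j = -2
M = 12
X(h) = 0
G = -6
Z(P, Q) = -185 (Z(P, Q) = -203 - 1*(-18) = -203 + 18 = -185)
Z(-X(M), 429) - 1*162130 = -185 - 1*162130 = -185 - 162130 = -162315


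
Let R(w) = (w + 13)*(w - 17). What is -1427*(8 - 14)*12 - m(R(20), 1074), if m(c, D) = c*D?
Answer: -3582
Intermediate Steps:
R(w) = (-17 + w)*(13 + w) (R(w) = (13 + w)*(-17 + w) = (-17 + w)*(13 + w))
m(c, D) = D*c
-1427*(8 - 14)*12 - m(R(20), 1074) = -1427*(8 - 14)*12 - 1074*(-221 + 20² - 4*20) = -(-8562)*12 - 1074*(-221 + 400 - 80) = -1427*(-72) - 1074*99 = 102744 - 1*106326 = 102744 - 106326 = -3582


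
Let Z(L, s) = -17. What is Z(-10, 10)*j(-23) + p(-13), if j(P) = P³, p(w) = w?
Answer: 206826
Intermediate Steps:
Z(-10, 10)*j(-23) + p(-13) = -17*(-23)³ - 13 = -17*(-12167) - 13 = 206839 - 13 = 206826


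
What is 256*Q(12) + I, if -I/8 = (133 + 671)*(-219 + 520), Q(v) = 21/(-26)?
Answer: -25171104/13 ≈ -1.9362e+6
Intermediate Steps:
Q(v) = -21/26 (Q(v) = 21*(-1/26) = -21/26)
I = -1936032 (I = -8*(133 + 671)*(-219 + 520) = -6432*301 = -8*242004 = -1936032)
256*Q(12) + I = 256*(-21/26) - 1936032 = -2688/13 - 1936032 = -25171104/13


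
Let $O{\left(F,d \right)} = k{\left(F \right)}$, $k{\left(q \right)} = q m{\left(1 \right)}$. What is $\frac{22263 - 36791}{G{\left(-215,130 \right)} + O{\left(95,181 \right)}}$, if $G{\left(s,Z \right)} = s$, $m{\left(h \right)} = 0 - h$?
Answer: $\frac{7264}{155} \approx 46.865$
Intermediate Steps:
$m{\left(h \right)} = - h$
$k{\left(q \right)} = - q$ ($k{\left(q \right)} = q \left(\left(-1\right) 1\right) = q \left(-1\right) = - q$)
$O{\left(F,d \right)} = - F$
$\frac{22263 - 36791}{G{\left(-215,130 \right)} + O{\left(95,181 \right)}} = \frac{22263 - 36791}{-215 - 95} = - \frac{14528}{-215 - 95} = - \frac{14528}{-310} = \left(-14528\right) \left(- \frac{1}{310}\right) = \frac{7264}{155}$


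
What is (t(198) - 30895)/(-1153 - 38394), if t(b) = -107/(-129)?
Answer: 3985348/5101563 ≈ 0.78120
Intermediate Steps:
t(b) = 107/129 (t(b) = -107*(-1/129) = 107/129)
(t(198) - 30895)/(-1153 - 38394) = (107/129 - 30895)/(-1153 - 38394) = -3985348/129/(-39547) = -3985348/129*(-1/39547) = 3985348/5101563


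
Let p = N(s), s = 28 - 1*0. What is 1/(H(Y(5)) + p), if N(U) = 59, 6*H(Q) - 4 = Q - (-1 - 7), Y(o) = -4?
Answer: 3/181 ≈ 0.016575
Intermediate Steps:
s = 28 (s = 28 + 0 = 28)
H(Q) = 2 + Q/6 (H(Q) = ⅔ + (Q - (-1 - 7))/6 = ⅔ + (Q - 1*(-8))/6 = ⅔ + (Q + 8)/6 = ⅔ + (8 + Q)/6 = ⅔ + (4/3 + Q/6) = 2 + Q/6)
p = 59
1/(H(Y(5)) + p) = 1/((2 + (⅙)*(-4)) + 59) = 1/((2 - ⅔) + 59) = 1/(4/3 + 59) = 1/(181/3) = 3/181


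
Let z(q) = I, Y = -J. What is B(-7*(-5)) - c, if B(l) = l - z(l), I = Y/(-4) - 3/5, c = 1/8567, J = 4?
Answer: 1482086/42835 ≈ 34.600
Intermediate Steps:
c = 1/8567 ≈ 0.00011673
Y = -4 (Y = -1*4 = -4)
I = ⅖ (I = -4/(-4) - 3/5 = -4*(-¼) - 3*⅕ = 1 - ⅗ = ⅖ ≈ 0.40000)
z(q) = ⅖
B(l) = -⅖ + l (B(l) = l - 1*⅖ = l - ⅖ = -⅖ + l)
B(-7*(-5)) - c = (-⅖ - 7*(-5)) - 1*1/8567 = (-⅖ + 35) - 1/8567 = 173/5 - 1/8567 = 1482086/42835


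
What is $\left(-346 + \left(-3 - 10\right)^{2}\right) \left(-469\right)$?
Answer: $83013$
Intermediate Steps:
$\left(-346 + \left(-3 - 10\right)^{2}\right) \left(-469\right) = \left(-346 + \left(-13\right)^{2}\right) \left(-469\right) = \left(-346 + 169\right) \left(-469\right) = \left(-177\right) \left(-469\right) = 83013$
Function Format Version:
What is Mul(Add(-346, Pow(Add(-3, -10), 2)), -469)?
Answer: 83013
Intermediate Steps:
Mul(Add(-346, Pow(Add(-3, -10), 2)), -469) = Mul(Add(-346, Pow(-13, 2)), -469) = Mul(Add(-346, 169), -469) = Mul(-177, -469) = 83013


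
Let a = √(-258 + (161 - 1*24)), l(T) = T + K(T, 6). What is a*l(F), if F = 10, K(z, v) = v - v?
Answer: 110*I ≈ 110.0*I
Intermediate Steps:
K(z, v) = 0
l(T) = T (l(T) = T + 0 = T)
a = 11*I (a = √(-258 + (161 - 24)) = √(-258 + 137) = √(-121) = 11*I ≈ 11.0*I)
a*l(F) = (11*I)*10 = 110*I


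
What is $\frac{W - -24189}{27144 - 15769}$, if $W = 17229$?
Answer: $\frac{3186}{875} \approx 3.6411$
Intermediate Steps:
$\frac{W - -24189}{27144 - 15769} = \frac{17229 - -24189}{27144 - 15769} = \frac{17229 + 24189}{27144 - 15769} = \frac{41418}{11375} = 41418 \cdot \frac{1}{11375} = \frac{3186}{875}$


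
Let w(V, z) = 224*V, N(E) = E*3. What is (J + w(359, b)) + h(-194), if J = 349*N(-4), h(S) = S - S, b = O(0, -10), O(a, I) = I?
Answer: 76228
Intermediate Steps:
N(E) = 3*E
b = -10
h(S) = 0
J = -4188 (J = 349*(3*(-4)) = 349*(-12) = -4188)
(J + w(359, b)) + h(-194) = (-4188 + 224*359) + 0 = (-4188 + 80416) + 0 = 76228 + 0 = 76228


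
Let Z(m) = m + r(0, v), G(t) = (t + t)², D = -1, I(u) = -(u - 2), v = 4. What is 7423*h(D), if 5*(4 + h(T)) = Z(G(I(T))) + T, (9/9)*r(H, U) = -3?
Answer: 89076/5 ≈ 17815.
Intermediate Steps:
r(H, U) = -3
I(u) = 2 - u (I(u) = -(-2 + u) = 2 - u)
G(t) = 4*t² (G(t) = (2*t)² = 4*t²)
Z(m) = -3 + m (Z(m) = m - 3 = -3 + m)
h(T) = -23/5 + T/5 + 4*(2 - T)²/5 (h(T) = -4 + ((-3 + 4*(2 - T)²) + T)/5 = -4 + (-3 + T + 4*(2 - T)²)/5 = -4 + (-⅗ + T/5 + 4*(2 - T)²/5) = -23/5 + T/5 + 4*(2 - T)²/5)
7423*h(D) = 7423*(-23/5 + (⅕)*(-1) + 4*(-2 - 1)²/5) = 7423*(-23/5 - ⅕ + (⅘)*(-3)²) = 7423*(-23/5 - ⅕ + (⅘)*9) = 7423*(-23/5 - ⅕ + 36/5) = 7423*(12/5) = 89076/5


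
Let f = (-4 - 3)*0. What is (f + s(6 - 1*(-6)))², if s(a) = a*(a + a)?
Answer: 82944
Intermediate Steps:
f = 0 (f = -7*0 = 0)
s(a) = 2*a² (s(a) = a*(2*a) = 2*a²)
(f + s(6 - 1*(-6)))² = (0 + 2*(6 - 1*(-6))²)² = (0 + 2*(6 + 6)²)² = (0 + 2*12²)² = (0 + 2*144)² = (0 + 288)² = 288² = 82944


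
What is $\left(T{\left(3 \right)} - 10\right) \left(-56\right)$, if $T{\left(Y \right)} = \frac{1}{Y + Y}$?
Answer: $\frac{1652}{3} \approx 550.67$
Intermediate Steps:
$T{\left(Y \right)} = \frac{1}{2 Y}$
$\left(T{\left(3 \right)} - 10\right) \left(-56\right) = \left(\frac{1}{2 \cdot 3} - 10\right) \left(-56\right) = \left(\frac{1}{2} \cdot \frac{1}{3} - 10\right) \left(-56\right) = \left(\frac{1}{6} - 10\right) \left(-56\right) = \left(- \frac{59}{6}\right) \left(-56\right) = \frac{1652}{3}$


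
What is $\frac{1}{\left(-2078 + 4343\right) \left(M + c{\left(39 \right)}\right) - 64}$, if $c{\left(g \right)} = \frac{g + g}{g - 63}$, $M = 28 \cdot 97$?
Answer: $\frac{4}{24577259} \approx 1.6275 \cdot 10^{-7}$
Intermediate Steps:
$M = 2716$
$c{\left(g \right)} = \frac{2 g}{-63 + g}$
$\frac{1}{\left(-2078 + 4343\right) \left(M + c{\left(39 \right)}\right) - 64} = \frac{1}{\left(-2078 + 4343\right) \left(2716 + 2 \cdot 39 \frac{1}{-63 + 39}\right) - 64} = \frac{1}{2265 \left(2716 + 2 \cdot 39 \frac{1}{-24}\right) - 64} = \frac{1}{2265 \left(2716 + 2 \cdot 39 \left(- \frac{1}{24}\right)\right) - 64} = \frac{1}{2265 \left(2716 - \frac{13}{4}\right) - 64} = \frac{1}{2265 \cdot \frac{10851}{4} - 64} = \frac{1}{\frac{24577515}{4} - 64} = \frac{1}{\frac{24577259}{4}} = \frac{4}{24577259}$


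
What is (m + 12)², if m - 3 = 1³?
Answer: 256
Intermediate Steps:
m = 4 (m = 3 + 1³ = 3 + 1 = 4)
(m + 12)² = (4 + 12)² = 16² = 256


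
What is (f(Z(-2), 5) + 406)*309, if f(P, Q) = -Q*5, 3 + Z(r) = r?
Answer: 117729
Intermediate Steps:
Z(r) = -3 + r
f(P, Q) = -5*Q
(f(Z(-2), 5) + 406)*309 = (-5*5 + 406)*309 = (-25 + 406)*309 = 381*309 = 117729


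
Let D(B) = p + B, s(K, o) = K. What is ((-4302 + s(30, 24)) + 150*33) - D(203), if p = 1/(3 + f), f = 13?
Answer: 7599/16 ≈ 474.94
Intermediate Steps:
p = 1/16 (p = 1/(3 + 13) = 1/16 ≈ 0.062500)
D(B) = 1/16 + B
((-4302 + s(30, 24)) + 150*33) - D(203) = ((-4302 + 30) + 150*33) - (1/16 + 203) = (-4272 + 4950) - 1*3249/16 = 678 - 3249/16 = 7599/16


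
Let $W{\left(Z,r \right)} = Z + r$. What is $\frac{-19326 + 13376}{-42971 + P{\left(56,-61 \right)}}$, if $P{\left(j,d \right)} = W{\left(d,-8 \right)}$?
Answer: $\frac{595}{4304} \approx 0.13824$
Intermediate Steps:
$P{\left(j,d \right)} = -8 + d$ ($P{\left(j,d \right)} = d - 8 = -8 + d$)
$\frac{-19326 + 13376}{-42971 + P{\left(56,-61 \right)}} = \frac{-19326 + 13376}{-42971 - 69} = - \frac{5950}{-42971 - 69} = - \frac{5950}{-43040} = \left(-5950\right) \left(- \frac{1}{43040}\right) = \frac{595}{4304}$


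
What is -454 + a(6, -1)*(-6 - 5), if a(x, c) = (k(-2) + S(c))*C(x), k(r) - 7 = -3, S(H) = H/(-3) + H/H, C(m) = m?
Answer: -806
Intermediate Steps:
S(H) = 1 - H/3 (S(H) = H*(-⅓) + 1 = -H/3 + 1 = 1 - H/3)
k(r) = 4 (k(r) = 7 - 3 = 4)
a(x, c) = x*(5 - c/3) (a(x, c) = (4 + (1 - c/3))*x = (5 - c/3)*x = x*(5 - c/3))
-454 + a(6, -1)*(-6 - 5) = -454 + ((⅓)*6*(15 - 1*(-1)))*(-6 - 5) = -454 + ((⅓)*6*(15 + 1))*(-11) = -454 + ((⅓)*6*16)*(-11) = -454 + 32*(-11) = -454 - 352 = -806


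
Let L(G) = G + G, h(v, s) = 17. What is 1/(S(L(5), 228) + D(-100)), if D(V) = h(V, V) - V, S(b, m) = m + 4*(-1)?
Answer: 1/341 ≈ 0.0029326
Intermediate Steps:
L(G) = 2*G
S(b, m) = -4 + m (S(b, m) = m - 4 = -4 + m)
D(V) = 17 - V
1/(S(L(5), 228) + D(-100)) = 1/((-4 + 228) + (17 - 1*(-100))) = 1/(224 + (17 + 100)) = 1/(224 + 117) = 1/341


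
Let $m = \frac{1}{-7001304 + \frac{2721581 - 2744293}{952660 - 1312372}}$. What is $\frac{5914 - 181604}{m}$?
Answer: $\frac{27654188431412365}{22482} \approx 1.2301 \cdot 10^{12}$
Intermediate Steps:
$m = - \frac{44964}{314806630217}$ ($m = \frac{1}{-7001304 - \frac{22712}{-359712}} = \frac{1}{-7001304 - - \frac{2839}{44964}} = \frac{1}{-7001304 + \frac{2839}{44964}} = \frac{1}{- \frac{314806630217}{44964}} = - \frac{44964}{314806630217} \approx -1.4283 \cdot 10^{-7}$)
$\frac{5914 - 181604}{m} = \frac{5914 - 181604}{- \frac{44964}{314806630217}} = \left(5914 - 181604\right) \left(- \frac{314806630217}{44964}\right) = \left(-175690\right) \left(- \frac{314806630217}{44964}\right) = \frac{27654188431412365}{22482}$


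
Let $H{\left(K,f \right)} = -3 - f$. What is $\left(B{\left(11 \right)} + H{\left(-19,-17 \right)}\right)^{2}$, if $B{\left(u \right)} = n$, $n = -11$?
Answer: $9$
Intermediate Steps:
$B{\left(u \right)} = -11$
$\left(B{\left(11 \right)} + H{\left(-19,-17 \right)}\right)^{2} = \left(-11 - -14\right)^{2} = \left(-11 + \left(-3 + 17\right)\right)^{2} = \left(-11 + 14\right)^{2} = 3^{2} = 9$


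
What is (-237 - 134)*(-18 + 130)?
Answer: -41552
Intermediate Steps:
(-237 - 134)*(-18 + 130) = -371*112 = -41552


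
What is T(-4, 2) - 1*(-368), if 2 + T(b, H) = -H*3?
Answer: 360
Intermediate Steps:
T(b, H) = -2 - 3*H (T(b, H) = -2 - H*3 = -2 - 3*H)
T(-4, 2) - 1*(-368) = (-2 - 3*2) - 1*(-368) = (-2 - 6) + 368 = -8 + 368 = 360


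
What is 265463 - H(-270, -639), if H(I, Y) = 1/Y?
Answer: 169630858/639 ≈ 2.6546e+5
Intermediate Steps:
265463 - H(-270, -639) = 265463 - 1/(-639) = 265463 - 1*(-1/639) = 265463 + 1/639 = 169630858/639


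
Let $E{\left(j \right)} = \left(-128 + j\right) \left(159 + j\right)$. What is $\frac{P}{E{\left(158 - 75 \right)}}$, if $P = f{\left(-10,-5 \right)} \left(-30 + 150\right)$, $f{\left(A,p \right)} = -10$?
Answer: $\frac{40}{363} \approx 0.11019$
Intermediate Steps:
$P = -1200$ ($P = - 10 \left(-30 + 150\right) = \left(-10\right) 120 = -1200$)
$\frac{P}{E{\left(158 - 75 \right)}} = - \frac{1200}{-20352 + \left(158 - 75\right)^{2} + 31 \left(158 - 75\right)} = - \frac{1200}{-20352 + 83^{2} + 31 \cdot 83} = - \frac{1200}{-20352 + 6889 + 2573} = - \frac{1200}{-10890} = \left(-1200\right) \left(- \frac{1}{10890}\right) = \frac{40}{363}$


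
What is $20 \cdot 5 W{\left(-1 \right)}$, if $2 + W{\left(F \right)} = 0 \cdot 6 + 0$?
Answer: $-200$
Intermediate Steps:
$W{\left(F \right)} = -2$ ($W{\left(F \right)} = -2 + \left(0 \cdot 6 + 0\right) = -2 + \left(0 + 0\right) = -2 + 0 = -2$)
$20 \cdot 5 W{\left(-1 \right)} = 20 \cdot 5 \left(-2\right) = 100 \left(-2\right) = -200$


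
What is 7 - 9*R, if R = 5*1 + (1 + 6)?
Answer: -101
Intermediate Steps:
R = 12 (R = 5 + 7 = 12)
7 - 9*R = 7 - 9*12 = 7 - 108 = -101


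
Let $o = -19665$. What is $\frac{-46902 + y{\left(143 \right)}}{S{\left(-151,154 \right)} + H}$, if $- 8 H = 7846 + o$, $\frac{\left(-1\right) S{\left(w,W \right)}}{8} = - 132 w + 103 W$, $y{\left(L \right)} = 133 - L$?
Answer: $\frac{375296}{2278997} \approx 0.16468$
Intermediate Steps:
$S{\left(w,W \right)} = - 824 W + 1056 w$ ($S{\left(w,W \right)} = - 8 \left(- 132 w + 103 W\right) = - 824 W + 1056 w$)
$H = \frac{11819}{8}$ ($H = - \frac{7846 - 19665}{8} = \left(- \frac{1}{8}\right) \left(-11819\right) = \frac{11819}{8} \approx 1477.4$)
$\frac{-46902 + y{\left(143 \right)}}{S{\left(-151,154 \right)} + H} = \frac{-46902 + \left(133 - 143\right)}{\left(\left(-824\right) 154 + 1056 \left(-151\right)\right) + \frac{11819}{8}} = \frac{-46902 + \left(133 - 143\right)}{\left(-126896 - 159456\right) + \frac{11819}{8}} = \frac{-46902 - 10}{-286352 + \frac{11819}{8}} = - \frac{46912}{- \frac{2278997}{8}} = \left(-46912\right) \left(- \frac{8}{2278997}\right) = \frac{375296}{2278997}$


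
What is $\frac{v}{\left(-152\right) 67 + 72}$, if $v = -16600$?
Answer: $\frac{2075}{1264} \approx 1.6416$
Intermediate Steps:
$\frac{v}{\left(-152\right) 67 + 72} = - \frac{16600}{\left(-152\right) 67 + 72} = - \frac{16600}{-10184 + 72} = - \frac{16600}{-10112} = \left(-16600\right) \left(- \frac{1}{10112}\right) = \frac{2075}{1264}$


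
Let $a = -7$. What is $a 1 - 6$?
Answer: $-13$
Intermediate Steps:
$a 1 - 6 = \left(-7\right) 1 - 6 = -7 - 6 = -13$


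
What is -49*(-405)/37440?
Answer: 441/832 ≈ 0.53005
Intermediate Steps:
-49*(-405)/37440 = 19845*(1/37440) = 441/832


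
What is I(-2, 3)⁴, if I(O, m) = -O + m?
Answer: 625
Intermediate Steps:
I(O, m) = m - O
I(-2, 3)⁴ = (3 - 1*(-2))⁴ = (3 + 2)⁴ = 5⁴ = 625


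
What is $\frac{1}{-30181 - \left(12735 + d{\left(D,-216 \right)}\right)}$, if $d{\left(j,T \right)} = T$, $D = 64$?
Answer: $- \frac{1}{42700} \approx -2.3419 \cdot 10^{-5}$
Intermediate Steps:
$\frac{1}{-30181 - \left(12735 + d{\left(D,-216 \right)}\right)} = \frac{1}{-30181 - 12519} = \frac{1}{-42700} = - \frac{1}{42700}$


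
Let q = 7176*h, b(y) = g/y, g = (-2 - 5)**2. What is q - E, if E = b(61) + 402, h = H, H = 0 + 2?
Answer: 850901/61 ≈ 13949.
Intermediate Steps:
g = 49 (g = (-7)**2 = 49)
H = 2
h = 2
b(y) = 49/y
q = 14352 (q = 7176*2 = 14352)
E = 24571/61 (E = 49/61 + 402 = 24571/61 ≈ 402.80)
q - E = 14352 - 1*24571/61 = 14352 - 24571/61 = 850901/61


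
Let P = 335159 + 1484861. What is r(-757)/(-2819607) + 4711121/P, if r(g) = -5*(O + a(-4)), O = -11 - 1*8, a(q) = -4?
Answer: 13283300447147/5131741132140 ≈ 2.5885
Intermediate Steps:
O = -19 (O = -11 - 8 = -19)
P = 1820020
r(g) = 115 (r(g) = -5*(-19 - 4) = -5*(-23) = 115)
r(-757)/(-2819607) + 4711121/P = 115/(-2819607) + 4711121/1820020 = 115*(-1/2819607) + 4711121*(1/1820020) = -115/2819607 + 4711121/1820020 = 13283300447147/5131741132140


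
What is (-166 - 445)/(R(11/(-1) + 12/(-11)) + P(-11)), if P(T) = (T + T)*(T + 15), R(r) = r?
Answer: 6721/1101 ≈ 6.1044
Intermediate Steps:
P(T) = 2*T*(15 + T) (P(T) = (2*T)*(15 + T) = 2*T*(15 + T))
(-166 - 445)/(R(11/(-1) + 12/(-11)) + P(-11)) = (-166 - 445)/((11/(-1) + 12/(-11)) + 2*(-11)*(15 - 11)) = -611/((11*(-1) + 12*(-1/11)) + 2*(-11)*4) = -611/((-11 - 12/11) - 88) = -611/(-133/11 - 88) = -611/(-1101/11) = -611*(-11/1101) = 6721/1101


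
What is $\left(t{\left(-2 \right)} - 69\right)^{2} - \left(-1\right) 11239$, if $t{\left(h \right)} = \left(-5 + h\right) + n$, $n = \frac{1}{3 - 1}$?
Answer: $\frac{67757}{4} \approx 16939.0$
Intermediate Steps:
$n = \frac{1}{2} \approx 0.5$
$t{\left(h \right)} = - \frac{9}{2} + h$ ($t{\left(h \right)} = \left(-5 + h\right) + \frac{1}{2} = - \frac{9}{2} + h$)
$\left(t{\left(-2 \right)} - 69\right)^{2} - \left(-1\right) 11239 = \left(\left(- \frac{9}{2} - 2\right) - 69\right)^{2} - \left(-1\right) 11239 = \left(- \frac{13}{2} - 69\right)^{2} - -11239 = \left(- \frac{151}{2}\right)^{2} + 11239 = \frac{22801}{4} + 11239 = \frac{67757}{4}$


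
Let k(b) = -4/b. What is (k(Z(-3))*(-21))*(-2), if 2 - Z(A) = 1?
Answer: -168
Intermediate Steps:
Z(A) = 1 (Z(A) = 2 - 1*1 = 2 - 1 = 1)
(k(Z(-3))*(-21))*(-2) = (-4/1*(-21))*(-2) = (-4*1*(-21))*(-2) = -4*(-21)*(-2) = 84*(-2) = -168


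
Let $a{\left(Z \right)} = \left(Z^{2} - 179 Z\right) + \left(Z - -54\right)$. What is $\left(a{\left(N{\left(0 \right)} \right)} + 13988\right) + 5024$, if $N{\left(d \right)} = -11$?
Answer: $21145$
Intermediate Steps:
$a{\left(Z \right)} = 54 + Z^{2} - 178 Z$ ($a{\left(Z \right)} = \left(Z^{2} - 179 Z\right) + \left(Z + 54\right) = \left(Z^{2} - 179 Z\right) + \left(54 + Z\right) = 54 + Z^{2} - 178 Z$)
$\left(a{\left(N{\left(0 \right)} \right)} + 13988\right) + 5024 = \left(\left(54 + \left(-11\right)^{2} - -1958\right) + 13988\right) + 5024 = \left(\left(54 + 121 + 1958\right) + 13988\right) + 5024 = \left(2133 + 13988\right) + 5024 = 16121 + 5024 = 21145$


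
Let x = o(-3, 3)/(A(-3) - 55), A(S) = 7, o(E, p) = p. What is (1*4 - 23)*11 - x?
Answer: -3343/16 ≈ -208.94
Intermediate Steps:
x = -1/16 (x = 3/(7 - 55) = 3/(-48) = 3*(-1/48) = -1/16 ≈ -0.062500)
(1*4 - 23)*11 - x = (1*4 - 23)*11 - 1*(-1/16) = (4 - 23)*11 + 1/16 = -19*11 + 1/16 = -209 + 1/16 = -3343/16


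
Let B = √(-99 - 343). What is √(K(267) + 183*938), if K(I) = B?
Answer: √(171654 + I*√442) ≈ 414.31 + 0.025*I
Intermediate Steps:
B = I*√442 (B = √(-442) = I*√442 ≈ 21.024*I)
K(I) = I*√442
√(K(267) + 183*938) = √(I*√442 + 183*938) = √(I*√442 + 171654) = √(171654 + I*√442)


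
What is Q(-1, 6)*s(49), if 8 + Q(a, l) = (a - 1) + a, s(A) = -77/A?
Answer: 121/7 ≈ 17.286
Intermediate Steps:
Q(a, l) = -9 + 2*a (Q(a, l) = -8 + ((a - 1) + a) = -8 + ((-1 + a) + a) = -8 + (-1 + 2*a) = -9 + 2*a)
Q(-1, 6)*s(49) = (-9 + 2*(-1))*(-77/49) = (-9 - 2)*(-77*1/49) = -11*(-11/7) = 121/7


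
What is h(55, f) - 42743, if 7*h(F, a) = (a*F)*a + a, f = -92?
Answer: 166227/7 ≈ 23747.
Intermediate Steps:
h(F, a) = a/7 + F*a²/7 (h(F, a) = ((a*F)*a + a)/7 = ((F*a)*a + a)/7 = (F*a² + a)/7 = (a + F*a²)/7 = a/7 + F*a²/7)
h(55, f) - 42743 = (⅐)*(-92)*(1 + 55*(-92)) - 42743 = (⅐)*(-92)*(1 - 5060) - 42743 = (⅐)*(-92)*(-5059) - 42743 = 465428/7 - 42743 = 166227/7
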